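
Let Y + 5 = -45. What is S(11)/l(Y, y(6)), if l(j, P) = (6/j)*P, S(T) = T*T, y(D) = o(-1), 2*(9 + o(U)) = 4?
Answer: 3025/21 ≈ 144.05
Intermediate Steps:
o(U) = -7 (o(U) = -9 + (½)*4 = -9 + 2 = -7)
Y = -50 (Y = -5 - 45 = -50)
y(D) = -7
S(T) = T²
l(j, P) = 6*P/j
S(11)/l(Y, y(6)) = 11²/((6*(-7)/(-50))) = 121/((6*(-7)*(-1/50))) = 121/(21/25) = 121*(25/21) = 3025/21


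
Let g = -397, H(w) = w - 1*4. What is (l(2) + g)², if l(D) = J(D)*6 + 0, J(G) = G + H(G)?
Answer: 157609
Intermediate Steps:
H(w) = -4 + w (H(w) = w - 4 = -4 + w)
J(G) = -4 + 2*G (J(G) = G + (-4 + G) = -4 + 2*G)
l(D) = -24 + 12*D (l(D) = (-4 + 2*D)*6 + 0 = (-24 + 12*D) + 0 = -24 + 12*D)
(l(2) + g)² = ((-24 + 12*2) - 397)² = ((-24 + 24) - 397)² = (0 - 397)² = (-397)² = 157609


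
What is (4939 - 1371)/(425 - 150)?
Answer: 3568/275 ≈ 12.975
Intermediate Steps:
(4939 - 1371)/(425 - 150) = 3568/275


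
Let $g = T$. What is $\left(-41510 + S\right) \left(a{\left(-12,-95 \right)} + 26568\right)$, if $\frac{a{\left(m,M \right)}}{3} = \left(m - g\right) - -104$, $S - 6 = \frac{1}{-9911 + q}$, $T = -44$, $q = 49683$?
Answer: $- \frac{11132301154728}{9943} \approx -1.1196 \cdot 10^{9}$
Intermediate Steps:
$g = -44$
$S = \frac{238633}{39772}$ ($S = 6 + \frac{1}{-9911 + 49683} = 6 + \frac{1}{39772} = \frac{238633}{39772} \approx 6.0$)
$a{\left(m,M \right)} = 444 + 3 m$ ($a{\left(m,M \right)} = 3 \left(\left(m - -44\right) - -104\right) = 3 \left(\left(m + 44\right) + 104\right) = 3 \left(\left(44 + m\right) + 104\right) = 3 \left(148 + m\right) = 444 + 3 m$)
$\left(-41510 + S\right) \left(a{\left(-12,-95 \right)} + 26568\right) = \left(-41510 + \frac{238633}{39772}\right) \left(\left(444 + 3 \left(-12\right)\right) + 26568\right) = - \frac{1650697087 \left(\left(444 - 36\right) + 26568\right)}{39772} = - \frac{1650697087 \left(408 + 26568\right)}{39772} = \left(- \frac{1650697087}{39772}\right) 26976 = - \frac{11132301154728}{9943}$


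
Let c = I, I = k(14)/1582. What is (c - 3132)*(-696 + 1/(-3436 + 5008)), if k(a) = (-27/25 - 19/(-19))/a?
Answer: 948697303350311/435208200 ≈ 2.1799e+6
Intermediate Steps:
k(a) = -2/(25*a) (k(a) = (-27*1/25 - 19*(-1/19))/a = (-27/25 + 1)/a = -2/(25*a))
I = -1/276850 (I = -2/25/14/1582 = -2/25*1/14*(1/1582) = -1/175*1/1582 = -1/276850 ≈ -3.6121e-6)
c = -1/276850 ≈ -3.6121e-6
(c - 3132)*(-696 + 1/(-3436 + 5008)) = (-1/276850 - 3132)*(-696 + 1/(-3436 + 5008)) = -867094201*(-696 + 1/1572)/276850 = -867094201/276850*(-1094111/1572) = 948697303350311/435208200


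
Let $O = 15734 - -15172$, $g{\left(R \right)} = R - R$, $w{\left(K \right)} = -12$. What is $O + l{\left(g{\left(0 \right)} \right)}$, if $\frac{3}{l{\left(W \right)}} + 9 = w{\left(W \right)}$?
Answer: $\frac{216341}{7} \approx 30906.0$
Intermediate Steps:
$g{\left(R \right)} = 0$
$l{\left(W \right)} = - \frac{1}{7}$ ($l{\left(W \right)} = \frac{3}{-9 - 12} = \frac{3}{-21} = 3 \left(- \frac{1}{21}\right) = - \frac{1}{7}$)
$O = 30906$ ($O = 15734 + 15172 = 30906$)
$O + l{\left(g{\left(0 \right)} \right)} = 30906 - \frac{1}{7} = \frac{216341}{7}$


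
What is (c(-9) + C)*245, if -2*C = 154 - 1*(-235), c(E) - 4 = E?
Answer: -97755/2 ≈ -48878.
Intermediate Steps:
c(E) = 4 + E
C = -389/2 (C = -(154 - 1*(-235))/2 = -(154 + 235)/2 = -½*389 = -389/2 ≈ -194.50)
(c(-9) + C)*245 = ((4 - 9) - 389/2)*245 = (-5 - 389/2)*245 = -399/2*245 = -97755/2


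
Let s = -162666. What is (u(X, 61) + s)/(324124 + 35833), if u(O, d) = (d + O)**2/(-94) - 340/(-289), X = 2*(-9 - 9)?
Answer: -259949013/575211286 ≈ -0.45192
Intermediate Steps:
X = -36 (X = 2*(-18) = -36)
u(O, d) = 20/17 - (O + d)**2/94 (u(O, d) = (O + d)**2*(-1/94) - 340*(-1/289) = -(O + d)**2/94 + 20/17 = 20/17 - (O + d)**2/94)
(u(X, 61) + s)/(324124 + 35833) = ((20/17 - (-36 + 61)**2/94) - 162666)/(324124 + 35833) = ((20/17 - 1/94*25**2) - 162666)/359957 = ((20/17 - 1/94*625) - 162666)*(1/359957) = ((20/17 - 625/94) - 162666)*(1/359957) = (-8745/1598 - 162666)*(1/359957) = -259949013/1598*1/359957 = -259949013/575211286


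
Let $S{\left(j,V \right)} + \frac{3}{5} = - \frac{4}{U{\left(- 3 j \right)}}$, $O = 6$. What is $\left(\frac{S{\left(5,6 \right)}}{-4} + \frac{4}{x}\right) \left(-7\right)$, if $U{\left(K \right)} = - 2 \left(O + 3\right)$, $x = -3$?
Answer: $\frac{1561}{180} \approx 8.6722$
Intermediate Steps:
$U{\left(K \right)} = -18$ ($U{\left(K \right)} = - 2 \left(6 + 3\right) = \left(-2\right) 9 = -18$)
$S{\left(j,V \right)} = - \frac{17}{45}$ ($S{\left(j,V \right)} = - \frac{3}{5} - \frac{4}{-18} = - \frac{3}{5} - - \frac{2}{9} = - \frac{3}{5} + \frac{2}{9} = - \frac{17}{45}$)
$\left(\frac{S{\left(5,6 \right)}}{-4} + \frac{4}{x}\right) \left(-7\right) = \left(- \frac{17}{45 \left(-4\right)} + \frac{4}{-3}\right) \left(-7\right) = \left(\left(- \frac{17}{45}\right) \left(- \frac{1}{4}\right) + 4 \left(- \frac{1}{3}\right)\right) \left(-7\right) = \left(\frac{17}{180} - \frac{4}{3}\right) \left(-7\right) = \left(- \frac{223}{180}\right) \left(-7\right) = \frac{1561}{180}$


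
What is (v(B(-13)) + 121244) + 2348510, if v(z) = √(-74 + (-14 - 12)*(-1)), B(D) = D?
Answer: 2469754 + 4*I*√3 ≈ 2.4698e+6 + 6.9282*I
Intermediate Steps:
v(z) = 4*I*√3 (v(z) = √(-74 - 26*(-1)) = √(-74 + 26) = √(-48) = 4*I*√3)
(v(B(-13)) + 121244) + 2348510 = (4*I*√3 + 121244) + 2348510 = (121244 + 4*I*√3) + 2348510 = 2469754 + 4*I*√3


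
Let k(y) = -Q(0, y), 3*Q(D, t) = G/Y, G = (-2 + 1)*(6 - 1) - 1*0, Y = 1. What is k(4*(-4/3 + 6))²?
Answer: 25/9 ≈ 2.7778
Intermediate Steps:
G = -5 (G = -1*5 + 0 = -5 + 0 = -5)
Q(D, t) = -5/3 (Q(D, t) = (-5/1)/3 = (-5*1)/3 = (⅓)*(-5) = -5/3)
k(y) = 5/3 (k(y) = -1*(-5/3) = 5/3)
k(4*(-4/3 + 6))² = (5/3)² = 25/9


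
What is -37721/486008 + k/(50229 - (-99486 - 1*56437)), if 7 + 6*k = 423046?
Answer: 6622615865/25047880304 ≈ 0.26440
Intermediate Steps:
k = 141013/2 (k = -7/6 + (⅙)*423046 = -7/6 + 211523/3 = 141013/2 ≈ 70507.)
-37721/486008 + k/(50229 - (-99486 - 1*56437)) = -37721/486008 + 141013/(2*(50229 - (-99486 - 1*56437))) = -37721*1/486008 + 141013/(2*(50229 - (-99486 - 56437))) = -37721/486008 + 141013/(2*(50229 - 1*(-155923))) = -37721/486008 + 141013/(2*(50229 + 155923)) = -37721/486008 + (141013/2)/206152 = -37721/486008 + (141013/2)*(1/206152) = -37721/486008 + 141013/412304 = 6622615865/25047880304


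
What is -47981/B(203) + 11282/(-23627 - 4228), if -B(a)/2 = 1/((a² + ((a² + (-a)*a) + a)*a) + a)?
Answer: 110423855066291/55710 ≈ 1.9821e+9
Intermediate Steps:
B(a) = -2/(a + 2*a²) (B(a) = -2/((a² + ((a² + (-a)*a) + a)*a) + a) = -2/((a² + ((a² - a²) + a)*a) + a) = -2/((a² + (0 + a)*a) + a) = -2/((a² + a*a) + a) = -2/((a² + a²) + a) = -2/(2*a² + a) = -2/(a + 2*a²))
-47981/B(203) + 11282/(-23627 - 4228) = -47981/((-2/(203*(1 + 2*203)))) + 11282/(-23627 - 4228) = -47981/((-2*1/203/(1 + 406))) + 11282/(-27855) = -47981/((-2*1/203/407)) + 11282*(-1/27855) = -47981/((-2*1/203*1/407)) - 11282/27855 = -47981/(-2/82621) - 11282/27855 = -47981*(-82621/2) - 11282/27855 = 3964238201/2 - 11282/27855 = 110423855066291/55710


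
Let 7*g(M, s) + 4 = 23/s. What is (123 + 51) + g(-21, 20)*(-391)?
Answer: 46647/140 ≈ 333.19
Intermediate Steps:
g(M, s) = -4/7 + 23/(7*s) (g(M, s) = -4/7 + (23/s)/7 = -4/7 + 23/(7*s))
(123 + 51) + g(-21, 20)*(-391) = (123 + 51) + ((⅐)*(23 - 4*20)/20)*(-391) = 174 + ((⅐)*(1/20)*(23 - 80))*(-391) = 174 + ((⅐)*(1/20)*(-57))*(-391) = 174 - 57/140*(-391) = 174 + 22287/140 = 46647/140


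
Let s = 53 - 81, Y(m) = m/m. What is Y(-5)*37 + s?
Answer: 9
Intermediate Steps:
Y(m) = 1
s = -28
Y(-5)*37 + s = 1*37 - 28 = 37 - 28 = 9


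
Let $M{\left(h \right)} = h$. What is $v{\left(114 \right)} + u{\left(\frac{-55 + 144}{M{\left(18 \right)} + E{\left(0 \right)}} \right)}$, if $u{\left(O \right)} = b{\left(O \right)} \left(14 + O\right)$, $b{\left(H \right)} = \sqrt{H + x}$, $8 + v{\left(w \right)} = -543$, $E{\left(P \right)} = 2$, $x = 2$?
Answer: $-551 + \frac{369 \sqrt{645}}{200} \approx -504.14$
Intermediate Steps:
$v{\left(w \right)} = -551$ ($v{\left(w \right)} = -8 - 543 = -551$)
$b{\left(H \right)} = \sqrt{2 + H}$ ($b{\left(H \right)} = \sqrt{H + 2} = \sqrt{2 + H}$)
$u{\left(O \right)} = \sqrt{2 + O} \left(14 + O\right)$
$v{\left(114 \right)} + u{\left(\frac{-55 + 144}{M{\left(18 \right)} + E{\left(0 \right)}} \right)} = -551 + \sqrt{2 + \frac{-55 + 144}{18 + 2}} \left(14 + \frac{-55 + 144}{18 + 2}\right) = -551 + \sqrt{2 + \frac{89}{20}} \left(14 + \frac{89}{20}\right) = -551 + \sqrt{\frac{129}{20}} \cdot \frac{369}{20} = -551 + \frac{\sqrt{645}}{10} \cdot \frac{369}{20} = -551 + \frac{369 \sqrt{645}}{200}$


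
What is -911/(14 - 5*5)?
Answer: 911/11 ≈ 82.818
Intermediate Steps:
-911/(14 - 5*5) = -911/(14 - 25) = -911/(-11) = -911*(-1/11) = 911/11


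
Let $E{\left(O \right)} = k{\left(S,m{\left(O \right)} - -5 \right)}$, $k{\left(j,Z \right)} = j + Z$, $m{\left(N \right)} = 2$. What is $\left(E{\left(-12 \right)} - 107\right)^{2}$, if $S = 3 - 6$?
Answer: $10609$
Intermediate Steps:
$S = -3$ ($S = 3 - 6 = -3$)
$k{\left(j,Z \right)} = Z + j$
$E{\left(O \right)} = 4$ ($E{\left(O \right)} = \left(2 - -5\right) - 3 = \left(2 + 5\right) - 3 = 7 - 3 = 4$)
$\left(E{\left(-12 \right)} - 107\right)^{2} = \left(4 - 107\right)^{2} = \left(-103\right)^{2} = 10609$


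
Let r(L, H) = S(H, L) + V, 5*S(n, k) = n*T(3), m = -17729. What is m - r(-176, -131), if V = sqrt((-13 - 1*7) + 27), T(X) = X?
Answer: -88252/5 - sqrt(7) ≈ -17653.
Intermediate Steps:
V = sqrt(7) (V = sqrt((-13 - 7) + 27) = sqrt(-20 + 27) = sqrt(7) ≈ 2.6458)
S(n, k) = 3*n/5 (S(n, k) = (n*3)/5 = (3*n)/5 = 3*n/5)
r(L, H) = sqrt(7) + 3*H/5 (r(L, H) = 3*H/5 + sqrt(7) = sqrt(7) + 3*H/5)
m - r(-176, -131) = -17729 - (sqrt(7) + (3/5)*(-131)) = -17729 - (sqrt(7) - 393/5) = -17729 - (-393/5 + sqrt(7)) = -17729 + (393/5 - sqrt(7)) = -88252/5 - sqrt(7)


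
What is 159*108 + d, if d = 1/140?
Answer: 2404081/140 ≈ 17172.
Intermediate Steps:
d = 1/140 ≈ 0.0071429
159*108 + d = 159*108 + 1/140 = 17172 + 1/140 = 2404081/140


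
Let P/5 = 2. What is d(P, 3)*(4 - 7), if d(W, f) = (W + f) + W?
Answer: -69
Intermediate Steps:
P = 10 (P = 5*2 = 10)
d(W, f) = f + 2*W
d(P, 3)*(4 - 7) = (3 + 2*10)*(4 - 7) = (3 + 20)*(-3) = 23*(-3) = -69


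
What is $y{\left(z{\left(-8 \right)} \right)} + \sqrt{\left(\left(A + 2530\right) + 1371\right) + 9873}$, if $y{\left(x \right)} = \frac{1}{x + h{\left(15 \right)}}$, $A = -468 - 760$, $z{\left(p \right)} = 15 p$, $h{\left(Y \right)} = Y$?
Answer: $- \frac{1}{105} + 3 \sqrt{1394} \approx 112.0$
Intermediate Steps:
$A = -1228$
$y{\left(x \right)} = \frac{1}{15 + x}$ ($y{\left(x \right)} = \frac{1}{x + 15} = \frac{1}{15 + x}$)
$y{\left(z{\left(-8 \right)} \right)} + \sqrt{\left(\left(A + 2530\right) + 1371\right) + 9873} = \frac{1}{15 + 15 \left(-8\right)} + \sqrt{\left(\left(-1228 + 2530\right) + 1371\right) + 9873} = \frac{1}{15 - 120} + \sqrt{\left(1302 + 1371\right) + 9873} = \frac{1}{-105} + \sqrt{2673 + 9873} = - \frac{1}{105} + \sqrt{12546} = - \frac{1}{105} + 3 \sqrt{1394}$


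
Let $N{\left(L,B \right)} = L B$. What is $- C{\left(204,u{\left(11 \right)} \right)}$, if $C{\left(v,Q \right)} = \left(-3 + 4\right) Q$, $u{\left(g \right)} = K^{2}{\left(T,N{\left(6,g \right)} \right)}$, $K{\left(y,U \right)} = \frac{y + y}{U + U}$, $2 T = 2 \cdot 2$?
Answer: $- \frac{1}{1089} \approx -0.00091827$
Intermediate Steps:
$T = 2$ ($T = \frac{2 \cdot 2}{2} = \frac{1}{2} \cdot 4 = 2$)
$N{\left(L,B \right)} = B L$
$K{\left(y,U \right)} = \frac{y}{U}$ ($K{\left(y,U \right)} = \frac{2 y}{2 U} = 2 y \frac{1}{2 U} = \frac{y}{U}$)
$u{\left(g \right)} = \frac{1}{9 g^{2}}$ ($u{\left(g \right)} = \left(\frac{2}{g 6}\right)^{2} = \left(\frac{2}{6 g}\right)^{2} = \left(2 \frac{1}{6 g}\right)^{2} = \left(\frac{1}{3 g}\right)^{2} = \frac{1}{9 g^{2}}$)
$C{\left(v,Q \right)} = Q$ ($C{\left(v,Q \right)} = 1 Q = Q$)
$- C{\left(204,u{\left(11 \right)} \right)} = - \frac{1}{9 \cdot 121} = \left(-1\right) \frac{1}{1089} = - \frac{1}{1089}$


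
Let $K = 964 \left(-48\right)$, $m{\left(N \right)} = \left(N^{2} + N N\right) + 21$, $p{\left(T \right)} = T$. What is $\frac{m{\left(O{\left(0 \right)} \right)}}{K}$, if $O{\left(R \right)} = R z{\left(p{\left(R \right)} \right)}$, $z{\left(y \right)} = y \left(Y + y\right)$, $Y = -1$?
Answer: $- \frac{7}{15424} \approx -0.00045384$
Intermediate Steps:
$z{\left(y \right)} = y \left(-1 + y\right)$
$O{\left(R \right)} = R^{2} \left(-1 + R\right)$ ($O{\left(R \right)} = R R \left(-1 + R\right) = R^{2} \left(-1 + R\right)$)
$m{\left(N \right)} = 21 + 2 N^{2}$ ($m{\left(N \right)} = \left(N^{2} + N^{2}\right) + 21 = 2 N^{2} + 21 = 21 + 2 N^{2}$)
$K = -46272$
$\frac{m{\left(O{\left(0 \right)} \right)}}{K} = \frac{21 + 2 \left(0^{2} \left(-1 + 0\right)\right)^{2}}{-46272} = \left(21 + 2 \left(0 \left(-1\right)\right)^{2}\right) \left(- \frac{1}{46272}\right) = \left(21 + 2 \cdot 0^{2}\right) \left(- \frac{1}{46272}\right) = \left(21 + 2 \cdot 0\right) \left(- \frac{1}{46272}\right) = \left(21 + 0\right) \left(- \frac{1}{46272}\right) = 21 \left(- \frac{1}{46272}\right) = - \frac{7}{15424}$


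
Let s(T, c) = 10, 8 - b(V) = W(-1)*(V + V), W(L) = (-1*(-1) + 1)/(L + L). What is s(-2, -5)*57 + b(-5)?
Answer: 568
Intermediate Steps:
W(L) = 1/L (W(L) = (1 + 1)/((2*L)) = 2*(1/(2*L)) = 1/L)
b(V) = 8 + 2*V (b(V) = 8 - (V + V)/(-1) = 8 - (-1)*2*V = 8 - (-2)*V = 8 + 2*V)
s(-2, -5)*57 + b(-5) = 10*57 + (8 + 2*(-5)) = 570 + (8 - 10) = 570 - 2 = 568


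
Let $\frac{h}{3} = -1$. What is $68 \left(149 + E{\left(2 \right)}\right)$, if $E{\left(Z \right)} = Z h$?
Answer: $9724$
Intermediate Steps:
$h = -3$ ($h = 3 \left(-1\right) = -3$)
$E{\left(Z \right)} = - 3 Z$ ($E{\left(Z \right)} = Z \left(-3\right) = - 3 Z$)
$68 \left(149 + E{\left(2 \right)}\right) = 68 \left(149 - 6\right) = 68 \cdot 143 = 9724$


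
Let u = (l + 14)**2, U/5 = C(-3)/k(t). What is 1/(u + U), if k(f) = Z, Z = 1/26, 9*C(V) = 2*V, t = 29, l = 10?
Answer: 3/1468 ≈ 0.0020436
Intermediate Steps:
C(V) = 2*V/9 (C(V) = (2*V)/9 = 2*V/9)
Z = 1/26 ≈ 0.038462
k(f) = 1/26
U = -260/3 (U = 5*(((2/9)*(-3))/(1/26)) = 5*(-2/3*26) = 5*(-52/3) = -260/3 ≈ -86.667)
u = 576 (u = (10 + 14)**2 = 24**2 = 576)
1/(u + U) = 1/(576 - 260/3) = 1/(1468/3) = 3/1468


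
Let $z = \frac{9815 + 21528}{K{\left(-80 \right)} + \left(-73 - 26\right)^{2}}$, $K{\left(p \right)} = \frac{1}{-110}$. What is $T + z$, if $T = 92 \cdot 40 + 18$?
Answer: $\frac{3990294812}{1078109} \approx 3701.2$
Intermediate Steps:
$K{\left(p \right)} = - \frac{1}{110}$
$T = 3698$ ($T = 3680 + 18 = 3698$)
$z = \frac{3447730}{1078109}$ ($z = \frac{9815 + 21528}{- \frac{1}{110} + \left(-73 - 26\right)^{2}} = \frac{31343}{- \frac{1}{110} + \left(-99\right)^{2}} = \frac{31343}{- \frac{1}{110} + 9801} = \frac{31343}{\frac{1078109}{110}} = 31343 \cdot \frac{110}{1078109} = \frac{3447730}{1078109} \approx 3.1979$)
$T + z = 3698 + \frac{3447730}{1078109} = \frac{3990294812}{1078109}$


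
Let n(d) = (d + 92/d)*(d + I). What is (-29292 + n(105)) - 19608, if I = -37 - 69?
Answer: -5145617/105 ≈ -49006.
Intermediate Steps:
I = -106
n(d) = (-106 + d)*(d + 92/d) (n(d) = (d + 92/d)*(d - 106) = (d + 92/d)*(-106 + d) = (-106 + d)*(d + 92/d))
(-29292 + n(105)) - 19608 = (-29292 + (92 + 105**2 - 9752/105 - 106*105)) - 19608 = (-29292 + (92 + 11025 - 9752*1/105 - 11130)) - 19608 = (-29292 + (92 + 11025 - 9752/105 - 11130)) - 19608 = (-29292 - 11117/105) - 19608 = -3086777/105 - 19608 = -5145617/105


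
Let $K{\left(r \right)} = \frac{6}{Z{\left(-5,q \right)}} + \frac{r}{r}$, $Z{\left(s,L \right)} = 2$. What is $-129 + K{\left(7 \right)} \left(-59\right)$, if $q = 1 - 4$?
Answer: $-365$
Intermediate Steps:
$q = -3$ ($q = 1 - 4 = -3$)
$K{\left(r \right)} = 4$ ($K{\left(r \right)} = \frac{6}{2} + \frac{r}{r} = 6 \cdot \frac{1}{2} + 1 = 3 + 1 = 4$)
$-129 + K{\left(7 \right)} \left(-59\right) = -129 + 4 \left(-59\right) = -129 - 236 = -365$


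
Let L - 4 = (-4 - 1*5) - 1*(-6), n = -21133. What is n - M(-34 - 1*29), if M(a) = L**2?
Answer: -21134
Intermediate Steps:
L = 1 (L = 4 + ((-4 - 1*5) - 1*(-6)) = 4 + ((-4 - 5) + 6) = 4 + (-9 + 6) = 4 - 3 = 1)
M(a) = 1 (M(a) = 1**2 = 1)
n - M(-34 - 1*29) = -21133 - 1*1 = -21133 - 1 = -21134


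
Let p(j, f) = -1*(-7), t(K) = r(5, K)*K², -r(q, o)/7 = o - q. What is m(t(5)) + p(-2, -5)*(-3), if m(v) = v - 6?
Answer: -27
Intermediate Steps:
r(q, o) = -7*o + 7*q (r(q, o) = -7*(o - q) = -7*o + 7*q)
t(K) = K²*(35 - 7*K) (t(K) = (-7*K + 7*5)*K² = (-7*K + 35)*K² = (35 - 7*K)*K² = K²*(35 - 7*K))
m(v) = -6 + v
p(j, f) = 7
m(t(5)) + p(-2, -5)*(-3) = (-6 + 7*5²*(5 - 1*5)) + 7*(-3) = (-6 + 7*25*(5 - 5)) - 21 = (-6 + 7*25*0) - 21 = (-6 + 0) - 21 = -6 - 21 = -27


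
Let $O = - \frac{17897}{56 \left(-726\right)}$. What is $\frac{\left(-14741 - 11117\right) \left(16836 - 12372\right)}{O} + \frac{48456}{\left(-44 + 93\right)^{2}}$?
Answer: $- \frac{1024337816340840}{3906427} \approx -2.6222 \cdot 10^{8}$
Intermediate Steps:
$O = \frac{1627}{3696}$ ($O = - \frac{17897}{-40656} = \left(-17897\right) \left(- \frac{1}{40656}\right) = \frac{1627}{3696} \approx 0.44021$)
$\frac{\left(-14741 - 11117\right) \left(16836 - 12372\right)}{O} + \frac{48456}{\left(-44 + 93\right)^{2}} = \frac{\left(-14741 - 11117\right) \left(16836 - 12372\right)}{\frac{1627}{3696}} + \frac{48456}{\left(-44 + 93\right)^{2}} = \left(-25858\right) 4464 \cdot \frac{3696}{1627} + \frac{48456}{49^{2}} = \left(-115430112\right) \frac{3696}{1627} + \frac{48456}{2401} = - \frac{426629693952}{1627} + 48456 \cdot \frac{1}{2401} = - \frac{426629693952}{1627} + \frac{48456}{2401} = - \frac{1024337816340840}{3906427}$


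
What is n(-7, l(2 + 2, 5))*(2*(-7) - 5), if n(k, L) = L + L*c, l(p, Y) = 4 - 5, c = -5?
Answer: -76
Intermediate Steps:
l(p, Y) = -1
n(k, L) = -4*L (n(k, L) = L + L*(-5) = L - 5*L = -4*L)
n(-7, l(2 + 2, 5))*(2*(-7) - 5) = (-4*(-1))*(2*(-7) - 5) = 4*(-14 - 5) = 4*(-19) = -76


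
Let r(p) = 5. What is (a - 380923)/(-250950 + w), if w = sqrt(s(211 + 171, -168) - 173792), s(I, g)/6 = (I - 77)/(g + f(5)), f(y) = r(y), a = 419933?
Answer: -797849099250/5132550218713 - 565645*I*sqrt(5490818)/5132550218713 ≈ -0.15545 - 0.00025824*I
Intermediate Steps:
f(y) = 5
s(I, g) = 6*(-77 + I)/(5 + g) (s(I, g) = 6*((I - 77)/(g + 5)) = 6*((-77 + I)/(5 + g)) = 6*(-77 + I)/(5 + g))
w = 29*I*sqrt(5490818)/163 (w = sqrt(6*(-77 + (211 + 171))/(5 - 168) - 173792) = sqrt(6*(-77 + 382)/(-163) - 173792) = sqrt(6*(-1/163)*305 - 173792) = sqrt(-1830/163 - 173792) = sqrt(-28329926/163) = 29*I*sqrt(5490818)/163 ≈ 416.9*I)
(a - 380923)/(-250950 + w) = (419933 - 380923)/(-250950 + 29*I*sqrt(5490818)/163) = 39010/(-250950 + 29*I*sqrt(5490818)/163)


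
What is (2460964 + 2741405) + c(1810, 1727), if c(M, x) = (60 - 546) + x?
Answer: 5203610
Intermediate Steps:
c(M, x) = -486 + x
(2460964 + 2741405) + c(1810, 1727) = (2460964 + 2741405) + (-486 + 1727) = 5202369 + 1241 = 5203610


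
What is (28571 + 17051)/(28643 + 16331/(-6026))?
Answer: 274918172/172586387 ≈ 1.5929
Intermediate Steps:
(28571 + 17051)/(28643 + 16331/(-6026)) = 45622/(28643 + 16331*(-1/6026)) = 45622/(28643 - 16331/6026) = 45622/(172586387/6026) = 45622*(6026/172586387) = 274918172/172586387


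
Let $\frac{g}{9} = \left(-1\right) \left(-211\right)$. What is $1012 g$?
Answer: $1921788$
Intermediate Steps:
$g = 1899$ ($g = 9 \left(\left(-1\right) \left(-211\right)\right) = 9 \cdot 211 = 1899$)
$1012 g = 1012 \cdot 1899 = 1921788$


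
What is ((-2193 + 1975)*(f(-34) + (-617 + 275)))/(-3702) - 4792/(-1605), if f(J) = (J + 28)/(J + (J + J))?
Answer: -288721807/16834845 ≈ -17.150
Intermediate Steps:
f(J) = (28 + J)/(3*J) (f(J) = (28 + J)/(J + 2*J) = (28 + J)/((3*J)) = (28 + J)*(1/(3*J)) = (28 + J)/(3*J))
((-2193 + 1975)*(f(-34) + (-617 + 275)))/(-3702) - 4792/(-1605) = ((-2193 + 1975)*((⅓)*(28 - 34)/(-34) + (-617 + 275)))/(-3702) - 4792/(-1605) = -218*((⅓)*(-1/34)*(-6) - 342)*(-1/3702) - 4792*(-1/1605) = -218*(1/17 - 342)*(-1/3702) + 4792/1605 = -218*(-5813/17)*(-1/3702) + 4792/1605 = (1267234/17)*(-1/3702) + 4792/1605 = -633617/31467 + 4792/1605 = -288721807/16834845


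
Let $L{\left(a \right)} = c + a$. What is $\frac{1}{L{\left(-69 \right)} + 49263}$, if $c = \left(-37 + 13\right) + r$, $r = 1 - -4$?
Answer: $\frac{1}{49175} \approx 2.0336 \cdot 10^{-5}$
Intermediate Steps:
$r = 5$ ($r = 1 + 4 = 5$)
$c = -19$ ($c = \left(-37 + 13\right) + 5 = -24 + 5 = -19$)
$L{\left(a \right)} = -19 + a$
$\frac{1}{L{\left(-69 \right)} + 49263} = \frac{1}{\left(-19 - 69\right) + 49263} = \frac{1}{-88 + 49263} = \frac{1}{49175}$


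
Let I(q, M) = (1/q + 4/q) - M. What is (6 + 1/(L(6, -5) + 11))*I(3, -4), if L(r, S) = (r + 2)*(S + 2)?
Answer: 1309/39 ≈ 33.564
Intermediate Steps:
L(r, S) = (2 + S)*(2 + r) (L(r, S) = (2 + r)*(2 + S) = (2 + S)*(2 + r))
I(q, M) = -M + 5/q (I(q, M) = (1/q + 4/q) - M = 5/q - M = -M + 5/q)
(6 + 1/(L(6, -5) + 11))*I(3, -4) = (6 + 1/((4 + 2*(-5) + 2*6 - 5*6) + 11))*(-1*(-4) + 5/3) = (6 + 1/((4 - 10 + 12 - 30) + 11))*(4 + 5*(1/3)) = (6 + 1/(-24 + 11))*(4 + 5/3) = (6 + 1/(-13))*(17/3) = (6 - 1/13)*(17/3) = (77/13)*(17/3) = 1309/39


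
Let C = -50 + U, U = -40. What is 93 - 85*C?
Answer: 7743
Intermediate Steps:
C = -90 (C = -50 - 40 = -90)
93 - 85*C = 93 - 85*(-90) = 93 + 7650 = 7743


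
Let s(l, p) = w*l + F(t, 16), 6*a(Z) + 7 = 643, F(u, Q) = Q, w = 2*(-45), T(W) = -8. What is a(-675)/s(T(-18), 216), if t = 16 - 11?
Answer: 53/368 ≈ 0.14402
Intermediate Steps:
w = -90
t = 5
a(Z) = 106 (a(Z) = -7/6 + (⅙)*643 = -7/6 + 643/6 = 106)
s(l, p) = 16 - 90*l (s(l, p) = -90*l + 16 = 16 - 90*l)
a(-675)/s(T(-18), 216) = 106/(16 - 90*(-8)) = 106/(16 + 720) = 106/736 = 106*(1/736) = 53/368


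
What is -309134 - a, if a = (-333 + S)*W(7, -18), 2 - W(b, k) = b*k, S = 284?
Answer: -302862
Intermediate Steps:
W(b, k) = 2 - b*k
a = -6272 (a = (-333 + 284)*(2 - 1*7*(-18)) = -49*(2 + 126) = -49*128 = -6272)
-309134 - a = -309134 - 1*(-6272) = -309134 + 6272 = -302862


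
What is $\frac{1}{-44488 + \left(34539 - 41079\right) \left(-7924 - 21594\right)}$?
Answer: $\frac{1}{193003232} \approx 5.1813 \cdot 10^{-9}$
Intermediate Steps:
$\frac{1}{-44488 + \left(34539 - 41079\right) \left(-7924 - 21594\right)} = \frac{1}{-44488 - -193047720} = \frac{1}{-44488 + 193047720} = \frac{1}{193003232}$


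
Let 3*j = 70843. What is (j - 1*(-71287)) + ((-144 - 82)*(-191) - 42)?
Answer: 414076/3 ≈ 1.3803e+5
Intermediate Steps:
j = 70843/3 (j = (⅓)*70843 = 70843/3 ≈ 23614.)
(j - 1*(-71287)) + ((-144 - 82)*(-191) - 42) = (70843/3 - 1*(-71287)) + ((-144 - 82)*(-191) - 42) = (70843/3 + 71287) + (-226*(-191) - 42) = 284704/3 + (43166 - 42) = 284704/3 + 43124 = 414076/3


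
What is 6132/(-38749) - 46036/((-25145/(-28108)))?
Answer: -50140580869252/974343605 ≈ -51461.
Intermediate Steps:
6132/(-38749) - 46036/((-25145/(-28108))) = 6132*(-1/38749) - 46036/((-25145*(-1/28108))) = -6132/38749 - 46036/25145/28108 = -6132/38749 - 46036*28108/25145 = -6132/38749 - 1293979888/25145 = -50140580869252/974343605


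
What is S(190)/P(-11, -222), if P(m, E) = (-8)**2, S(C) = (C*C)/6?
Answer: 9025/96 ≈ 94.010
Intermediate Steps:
S(C) = C**2/6 (S(C) = C**2*(1/6) = C**2/6)
P(m, E) = 64
S(190)/P(-11, -222) = ((1/6)*190**2)/64 = ((1/6)*36100)*(1/64) = (18050/3)*(1/64) = 9025/96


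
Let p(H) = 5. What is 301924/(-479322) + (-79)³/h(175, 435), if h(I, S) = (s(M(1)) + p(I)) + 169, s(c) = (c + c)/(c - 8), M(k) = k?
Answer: -827319108245/291427776 ≈ -2838.8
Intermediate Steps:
s(c) = 2*c/(-8 + c) (s(c) = (2*c)/(-8 + c) = 2*c/(-8 + c))
h(I, S) = 1216/7 (h(I, S) = (2*1/(-8 + 1) + 5) + 169 = (2*1/(-7) + 5) + 169 = (2*1*(-⅐) + 5) + 169 = (-2/7 + 5) + 169 = 33/7 + 169 = 1216/7)
301924/(-479322) + (-79)³/h(175, 435) = 301924/(-479322) + (-79)³/(1216/7) = 301924*(-1/479322) - 493039*7/1216 = -150962/239661 - 3451273/1216 = -827319108245/291427776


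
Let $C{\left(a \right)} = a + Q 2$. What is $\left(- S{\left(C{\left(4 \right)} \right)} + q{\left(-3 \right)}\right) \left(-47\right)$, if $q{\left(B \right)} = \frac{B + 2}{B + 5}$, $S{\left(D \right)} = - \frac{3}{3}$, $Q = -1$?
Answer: $- \frac{47}{2} \approx -23.5$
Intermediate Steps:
$C{\left(a \right)} = -2 + a$ ($C{\left(a \right)} = a - 2 = -2 + a$)
$S{\left(D \right)} = -1$ ($S{\left(D \right)} = \left(-3\right) \frac{1}{3} = -1$)
$q{\left(B \right)} = \frac{2 + B}{5 + B}$
$\left(- S{\left(C{\left(4 \right)} \right)} + q{\left(-3 \right)}\right) \left(-47\right) = \left(\left(-1\right) \left(-1\right) + \frac{2 - 3}{5 - 3}\right) \left(-47\right) = \left(1 + \frac{1}{2} \left(-1\right)\right) \left(-47\right) = \left(1 - \frac{1}{2}\right) \left(-47\right) = \frac{1}{2} \left(-47\right) = - \frac{47}{2}$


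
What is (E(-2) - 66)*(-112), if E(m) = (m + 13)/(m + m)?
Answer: 7700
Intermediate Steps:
E(m) = (13 + m)/(2*m) (E(m) = (13 + m)/((2*m)) = (13 + m)*(1/(2*m)) = (13 + m)/(2*m))
(E(-2) - 66)*(-112) = ((½)*(13 - 2)/(-2) - 66)*(-112) = ((½)*(-½)*11 - 66)*(-112) = (-11/4 - 66)*(-112) = -275/4*(-112) = 7700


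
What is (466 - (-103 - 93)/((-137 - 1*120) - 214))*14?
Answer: 3070060/471 ≈ 6518.2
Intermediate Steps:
(466 - (-103 - 93)/((-137 - 1*120) - 214))*14 = (466 - (-196)/((-137 - 120) - 214))*14 = (466 - (-196)/(-257 - 214))*14 = (466 - (-196)/(-471))*14 = (466 - (-196)*(-1)/471)*14 = (466 - 1*196/471)*14 = (466 - 196/471)*14 = (219290/471)*14 = 3070060/471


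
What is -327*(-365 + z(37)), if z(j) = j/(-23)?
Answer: 2757264/23 ≈ 1.1988e+5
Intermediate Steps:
z(j) = -j/23 (z(j) = j*(-1/23) = -j/23)
-327*(-365 + z(37)) = -327*(-365 - 1/23*37) = -327*(-365 - 37/23) = -327*(-8432/23) = 2757264/23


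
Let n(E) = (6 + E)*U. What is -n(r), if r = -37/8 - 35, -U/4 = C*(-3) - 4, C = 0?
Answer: 538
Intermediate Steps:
U = 16 (U = -4*(0*(-3) - 4) = -4*(0 - 4) = -4*(-4) = 16)
r = -317/8 (r = -37*⅛ - 35 = -37/8 - 35 = -317/8 ≈ -39.625)
n(E) = 96 + 16*E (n(E) = (6 + E)*16 = 96 + 16*E)
-n(r) = -(96 + 16*(-317/8)) = -(96 - 634) = -1*(-538) = 538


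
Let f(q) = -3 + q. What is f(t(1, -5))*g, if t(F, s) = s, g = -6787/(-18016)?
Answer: -6787/2252 ≈ -3.0138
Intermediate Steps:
g = 6787/18016 (g = -6787*(-1/18016) = 6787/18016 ≈ 0.37672)
f(t(1, -5))*g = (-3 - 5)*(6787/18016) = -8*6787/18016 = -6787/2252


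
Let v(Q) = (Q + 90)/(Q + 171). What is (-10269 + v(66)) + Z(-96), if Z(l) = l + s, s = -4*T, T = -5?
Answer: -817203/79 ≈ -10344.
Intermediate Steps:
v(Q) = (90 + Q)/(171 + Q)
s = 20 (s = -4*(-5) = 20)
Z(l) = 20 + l (Z(l) = l + 20 = 20 + l)
(-10269 + v(66)) + Z(-96) = (-10269 + (90 + 66)/(171 + 66)) + (20 - 96) = (-10269 + 156/237) - 76 = (-10269 + (1/237)*156) - 76 = (-10269 + 52/79) - 76 = -811199/79 - 76 = -817203/79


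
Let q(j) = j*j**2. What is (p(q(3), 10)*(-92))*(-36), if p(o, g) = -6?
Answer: -19872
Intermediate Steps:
q(j) = j**3
(p(q(3), 10)*(-92))*(-36) = -6*(-92)*(-36) = 552*(-36) = -19872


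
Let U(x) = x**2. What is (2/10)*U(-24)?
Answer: 576/5 ≈ 115.20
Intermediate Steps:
(2/10)*U(-24) = (2/10)*(-24)**2 = (2*(1/10))*576 = (1/5)*576 = 576/5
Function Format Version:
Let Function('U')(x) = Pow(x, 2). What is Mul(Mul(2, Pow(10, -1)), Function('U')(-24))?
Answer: Rational(576, 5) ≈ 115.20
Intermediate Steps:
Mul(Mul(2, Pow(10, -1)), Function('U')(-24)) = Mul(Mul(2, Pow(10, -1)), Pow(-24, 2)) = Mul(Mul(2, Rational(1, 10)), 576) = Mul(Rational(1, 5), 576) = Rational(576, 5)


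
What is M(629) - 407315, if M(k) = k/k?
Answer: -407314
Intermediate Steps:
M(k) = 1
M(629) - 407315 = 1 - 407315 = -407314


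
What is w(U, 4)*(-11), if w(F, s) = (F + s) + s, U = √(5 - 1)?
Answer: -110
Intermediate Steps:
U = 2 (U = √4 = 2)
w(F, s) = F + 2*s
w(U, 4)*(-11) = (2 + 2*4)*(-11) = (2 + 8)*(-11) = 10*(-11) = -110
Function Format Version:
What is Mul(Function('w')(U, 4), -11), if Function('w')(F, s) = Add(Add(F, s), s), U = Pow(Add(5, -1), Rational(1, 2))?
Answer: -110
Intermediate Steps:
U = 2 (U = Pow(4, Rational(1, 2)) = 2)
Function('w')(F, s) = Add(F, Mul(2, s))
Mul(Function('w')(U, 4), -11) = Mul(Add(2, Mul(2, 4)), -11) = Mul(Add(2, 8), -11) = Mul(10, -11) = -110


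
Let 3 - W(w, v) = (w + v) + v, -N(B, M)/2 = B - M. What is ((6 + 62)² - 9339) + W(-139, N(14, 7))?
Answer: -4545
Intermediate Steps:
N(B, M) = -2*B + 2*M (N(B, M) = -2*(B - M) = -2*B + 2*M)
W(w, v) = 3 - w - 2*v (W(w, v) = 3 - ((w + v) + v) = 3 - ((v + w) + v) = 3 - (w + 2*v) = 3 + (-w - 2*v) = 3 - w - 2*v)
((6 + 62)² - 9339) + W(-139, N(14, 7)) = ((6 + 62)² - 9339) + (3 - 1*(-139) - 2*(-2*14 + 2*7)) = (68² - 9339) + (3 + 139 - 2*(-28 + 14)) = (4624 - 9339) + (3 + 139 - 2*(-14)) = -4715 + (3 + 139 + 28) = -4715 + 170 = -4545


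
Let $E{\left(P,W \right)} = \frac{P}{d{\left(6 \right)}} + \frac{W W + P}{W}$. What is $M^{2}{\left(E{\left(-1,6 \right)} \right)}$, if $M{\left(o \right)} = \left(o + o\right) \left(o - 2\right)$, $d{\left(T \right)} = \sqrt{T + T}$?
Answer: $\frac{165739}{81} - \frac{23432 \sqrt{3}}{81} \approx 1545.1$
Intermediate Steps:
$d{\left(T \right)} = \sqrt{2} \sqrt{T}$ ($d{\left(T \right)} = \sqrt{2 T} = \sqrt{2} \sqrt{T}$)
$E{\left(P,W \right)} = \frac{P + W^{2}}{W} + \frac{P \sqrt{3}}{6}$ ($E{\left(P,W \right)} = \frac{P}{\sqrt{2} \sqrt{6}} + \frac{W W + P}{W} = \frac{P}{2 \sqrt{3}} + \frac{W^{2} + P}{W} = P \frac{\sqrt{3}}{6} + \frac{P + W^{2}}{W} = \frac{P \sqrt{3}}{6} + \frac{P + W^{2}}{W} = \frac{P + W^{2}}{W} + \frac{P \sqrt{3}}{6}$)
$M{\left(o \right)} = 2 o \left(-2 + o\right)$
$M^{2}{\left(E{\left(-1,6 \right)} \right)} = \left(2 \left(6 - \frac{1}{6} + \frac{1}{6} \left(-1\right) \sqrt{3}\right) \left(-2 + \left(6 - \frac{1}{6} + \frac{1}{6} \left(-1\right) \sqrt{3}\right)\right)\right)^{2} = \left(2 \left(6 - \frac{1}{6} - \frac{\sqrt{3}}{6}\right) \left(-2 - \left(- \frac{35}{6} + \frac{\sqrt{3}}{6}\right)\right)\right)^{2} = \left(2 \left(\frac{35}{6} - \frac{\sqrt{3}}{6}\right) \left(-2 + \left(\frac{35}{6} - \frac{\sqrt{3}}{6}\right)\right)\right)^{2} = \left(2 \left(\frac{35}{6} - \frac{\sqrt{3}}{6}\right) \left(\frac{23}{6} - \frac{\sqrt{3}}{6}\right)\right)^{2} = \left(2 \left(\frac{23}{6} - \frac{\sqrt{3}}{6}\right) \left(\frac{35}{6} - \frac{\sqrt{3}}{6}\right)\right)^{2} = 4 \left(\frac{23}{6} - \frac{\sqrt{3}}{6}\right)^{2} \left(\frac{35}{6} - \frac{\sqrt{3}}{6}\right)^{2}$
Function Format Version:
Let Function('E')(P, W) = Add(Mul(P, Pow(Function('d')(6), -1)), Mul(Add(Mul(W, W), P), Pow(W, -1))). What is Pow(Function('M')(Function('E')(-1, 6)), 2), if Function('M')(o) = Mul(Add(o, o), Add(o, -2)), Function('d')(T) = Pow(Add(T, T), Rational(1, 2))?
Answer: Add(Rational(165739, 81), Mul(Rational(-23432, 81), Pow(3, Rational(1, 2)))) ≈ 1545.1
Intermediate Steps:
Function('d')(T) = Mul(Pow(2, Rational(1, 2)), Pow(T, Rational(1, 2))) (Function('d')(T) = Pow(Mul(2, T), Rational(1, 2)) = Mul(Pow(2, Rational(1, 2)), Pow(T, Rational(1, 2))))
Function('E')(P, W) = Add(Mul(Pow(W, -1), Add(P, Pow(W, 2))), Mul(Rational(1, 6), P, Pow(3, Rational(1, 2)))) (Function('E')(P, W) = Add(Mul(P, Pow(Mul(Pow(2, Rational(1, 2)), Pow(6, Rational(1, 2))), -1)), Mul(Add(Mul(W, W), P), Pow(W, -1))) = Add(Mul(P, Pow(Mul(2, Pow(3, Rational(1, 2))), -1)), Mul(Add(Pow(W, 2), P), Pow(W, -1))) = Add(Mul(P, Mul(Rational(1, 6), Pow(3, Rational(1, 2)))), Mul(Add(P, Pow(W, 2)), Pow(W, -1))) = Add(Mul(Rational(1, 6), P, Pow(3, Rational(1, 2))), Mul(Pow(W, -1), Add(P, Pow(W, 2)))) = Add(Mul(Pow(W, -1), Add(P, Pow(W, 2))), Mul(Rational(1, 6), P, Pow(3, Rational(1, 2)))))
Function('M')(o) = Mul(2, o, Add(-2, o)) (Function('M')(o) = Mul(Mul(2, o), Add(-2, o)) = Mul(2, o, Add(-2, o)))
Pow(Function('M')(Function('E')(-1, 6)), 2) = Pow(Mul(2, Add(6, Mul(-1, Pow(6, -1)), Mul(Rational(1, 6), -1, Pow(3, Rational(1, 2)))), Add(-2, Add(6, Mul(-1, Pow(6, -1)), Mul(Rational(1, 6), -1, Pow(3, Rational(1, 2)))))), 2) = Pow(Mul(2, Add(6, Mul(-1, Rational(1, 6)), Mul(Rational(-1, 6), Pow(3, Rational(1, 2)))), Add(-2, Add(6, Mul(-1, Rational(1, 6)), Mul(Rational(-1, 6), Pow(3, Rational(1, 2)))))), 2) = Pow(Mul(2, Add(6, Rational(-1, 6), Mul(Rational(-1, 6), Pow(3, Rational(1, 2)))), Add(-2, Add(6, Rational(-1, 6), Mul(Rational(-1, 6), Pow(3, Rational(1, 2)))))), 2) = Pow(Mul(2, Add(Rational(35, 6), Mul(Rational(-1, 6), Pow(3, Rational(1, 2)))), Add(-2, Add(Rational(35, 6), Mul(Rational(-1, 6), Pow(3, Rational(1, 2)))))), 2) = Pow(Mul(2, Add(Rational(35, 6), Mul(Rational(-1, 6), Pow(3, Rational(1, 2)))), Add(Rational(23, 6), Mul(Rational(-1, 6), Pow(3, Rational(1, 2))))), 2) = Pow(Mul(2, Add(Rational(23, 6), Mul(Rational(-1, 6), Pow(3, Rational(1, 2)))), Add(Rational(35, 6), Mul(Rational(-1, 6), Pow(3, Rational(1, 2))))), 2) = Mul(4, Pow(Add(Rational(23, 6), Mul(Rational(-1, 6), Pow(3, Rational(1, 2)))), 2), Pow(Add(Rational(35, 6), Mul(Rational(-1, 6), Pow(3, Rational(1, 2)))), 2))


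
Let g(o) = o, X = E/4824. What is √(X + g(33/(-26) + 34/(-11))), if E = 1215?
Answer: I*√6033941342/38324 ≈ 2.0269*I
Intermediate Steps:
X = 135/536 (X = 1215/4824 = 1215*(1/4824) = 135/536 ≈ 0.25187)
√(X + g(33/(-26) + 34/(-11))) = √(135/536 + (33/(-26) + 34/(-11))) = √(135/536 + (33*(-1/26) + 34*(-1/11))) = √(135/536 + (-33/26 - 34/11)) = √(135/536 - 1247/286) = √(-314891/76648) = I*√6033941342/38324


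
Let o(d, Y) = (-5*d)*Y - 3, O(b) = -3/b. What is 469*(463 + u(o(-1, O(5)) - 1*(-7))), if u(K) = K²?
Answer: 217616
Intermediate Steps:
o(d, Y) = -3 - 5*Y*d (o(d, Y) = -5*Y*d - 3 = -3 - 5*Y*d)
469*(463 + u(o(-1, O(5)) - 1*(-7))) = 469*(463 + ((-3 - 5*(-3/5)*(-1)) - 1*(-7))²) = 469*(463 + ((-3 - 5*(-3*⅕)*(-1)) + 7)²) = 469*(463 + ((-3 - 5*(-⅗)*(-1)) + 7)²) = 469*(463 + ((-3 - 3) + 7)²) = 469*(463 + (-6 + 7)²) = 469*(463 + 1²) = 469*(463 + 1) = 469*464 = 217616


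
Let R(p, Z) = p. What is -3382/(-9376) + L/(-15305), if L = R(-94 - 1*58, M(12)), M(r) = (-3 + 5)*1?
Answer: 26593331/71749840 ≈ 0.37064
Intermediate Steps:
M(r) = 2 (M(r) = 2*1 = 2)
L = -152 (L = -94 - 1*58 = -94 - 58 = -152)
-3382/(-9376) + L/(-15305) = -3382/(-9376) - 152/(-15305) = -3382*(-1/9376) - 152*(-1/15305) = 1691/4688 + 152/15305 = 26593331/71749840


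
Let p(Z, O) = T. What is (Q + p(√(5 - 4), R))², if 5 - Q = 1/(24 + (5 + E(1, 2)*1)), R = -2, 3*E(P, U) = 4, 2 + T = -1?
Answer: 32041/8281 ≈ 3.8692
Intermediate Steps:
T = -3 (T = -2 - 1 = -3)
E(P, U) = 4/3 (E(P, U) = (⅓)*4 = 4/3)
p(Z, O) = -3
Q = 452/91 (Q = 5 - 1/(24 + (5 + (4/3)*1)) = 5 - 1/(24 + (5 + 4/3)) = 5 - 1/(24 + 19/3) = 5 - 1/91/3 = 5 - 1*3/91 = 5 - 3/91 = 452/91 ≈ 4.9670)
(Q + p(√(5 - 4), R))² = (452/91 - 3)² = (179/91)² = 32041/8281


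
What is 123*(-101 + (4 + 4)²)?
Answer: -4551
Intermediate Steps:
123*(-101 + (4 + 4)²) = 123*(-101 + 8²) = 123*(-101 + 64) = 123*(-37) = -4551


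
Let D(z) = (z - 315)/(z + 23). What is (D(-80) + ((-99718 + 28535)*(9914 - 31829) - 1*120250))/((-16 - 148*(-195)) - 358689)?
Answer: -17782349302/3760233 ≈ -4729.1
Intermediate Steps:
D(z) = (-315 + z)/(23 + z)
(D(-80) + ((-99718 + 28535)*(9914 - 31829) - 1*120250))/((-16 - 148*(-195)) - 358689) = ((-315 - 80)/(23 - 80) + ((-99718 + 28535)*(9914 - 31829) - 1*120250))/((-16 - 148*(-195)) - 358689) = (-395/(-57) + (-71183*(-21915) - 120250))/((-16 + 28860) - 358689) = (-1/57*(-395) + (1559975445 - 120250))/(28844 - 358689) = (395/57 + 1559855195)/(-329845) = (88911746510/57)*(-1/329845) = -17782349302/3760233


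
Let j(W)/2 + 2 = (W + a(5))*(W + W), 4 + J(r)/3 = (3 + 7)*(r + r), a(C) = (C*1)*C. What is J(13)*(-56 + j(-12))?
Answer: -525312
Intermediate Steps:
a(C) = C**2 (a(C) = C*C = C**2)
J(r) = -12 + 60*r (J(r) = -12 + 3*((3 + 7)*(r + r)) = -12 + 3*(10*(2*r)) = -12 + 3*(20*r) = -12 + 60*r)
j(W) = -4 + 4*W*(25 + W) (j(W) = -4 + 2*((W + 5**2)*(W + W)) = -4 + 2*((W + 25)*(2*W)) = -4 + 2*((25 + W)*(2*W)) = -4 + 2*(2*W*(25 + W)) = -4 + 4*W*(25 + W))
J(13)*(-56 + j(-12)) = (-12 + 60*13)*(-56 + (-4 + 4*(-12)**2 + 100*(-12))) = (-12 + 780)*(-56 + (-4 + 4*144 - 1200)) = 768*(-56 + (-4 + 576 - 1200)) = 768*(-56 - 628) = 768*(-684) = -525312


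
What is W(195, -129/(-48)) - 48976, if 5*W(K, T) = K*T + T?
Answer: -977413/20 ≈ -48871.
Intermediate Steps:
W(K, T) = T/5 + K*T/5 (W(K, T) = (K*T + T)/5 = (T + K*T)/5 = T/5 + K*T/5)
W(195, -129/(-48)) - 48976 = (-129/(-48))*(1 + 195)/5 - 48976 = (⅕)*(-129*(-1/48))*196 - 48976 = (⅕)*(43/16)*196 - 48976 = 2107/20 - 48976 = -977413/20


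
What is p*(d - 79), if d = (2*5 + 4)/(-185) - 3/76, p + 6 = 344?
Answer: -187988671/7030 ≈ -26741.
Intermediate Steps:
p = 338 (p = -6 + 344 = 338)
d = -1619/14060 (d = (10 + 4)*(-1/185) - 3*1/76 = 14*(-1/185) - 3/76 = -14/185 - 3/76 = -1619/14060 ≈ -0.11515)
p*(d - 79) = 338*(-1619/14060 - 79) = 338*(-1112359/14060) = -187988671/7030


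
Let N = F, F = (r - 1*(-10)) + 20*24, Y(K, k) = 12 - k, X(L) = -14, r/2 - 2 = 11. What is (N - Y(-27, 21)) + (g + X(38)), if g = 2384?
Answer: 2895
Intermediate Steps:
r = 26 (r = 4 + 2*11 = 4 + 22 = 26)
F = 516 (F = (26 - 1*(-10)) + 20*24 = (26 + 10) + 480 = 36 + 480 = 516)
N = 516
(N - Y(-27, 21)) + (g + X(38)) = (516 - (12 - 1*21)) + (2384 - 14) = (516 - (12 - 21)) + 2370 = (516 - 1*(-9)) + 2370 = (516 + 9) + 2370 = 525 + 2370 = 2895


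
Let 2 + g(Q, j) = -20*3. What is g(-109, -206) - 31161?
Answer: -31223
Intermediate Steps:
g(Q, j) = -62 (g(Q, j) = -2 - 20*3 = -2 - 60 = -62)
g(-109, -206) - 31161 = -62 - 31161 = -31223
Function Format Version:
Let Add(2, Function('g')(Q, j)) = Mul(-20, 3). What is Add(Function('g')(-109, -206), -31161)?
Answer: -31223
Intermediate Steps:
Function('g')(Q, j) = -62 (Function('g')(Q, j) = Add(-2, Mul(-20, 3)) = Add(-2, -60) = -62)
Add(Function('g')(-109, -206), -31161) = Add(-62, -31161) = -31223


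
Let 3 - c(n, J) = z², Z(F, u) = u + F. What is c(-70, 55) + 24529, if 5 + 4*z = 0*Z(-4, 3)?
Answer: 392487/16 ≈ 24530.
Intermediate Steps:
Z(F, u) = F + u
z = -5/4 (z = -5/4 + (0*(-4 + 3))/4 = -5/4 + (0*(-1))/4 = -5/4 + (¼)*0 = -5/4 + 0 = -5/4 ≈ -1.2500)
c(n, J) = 23/16 (c(n, J) = 3 - (-5/4)² = 3 - 1*25/16 = 3 - 25/16 = 23/16)
c(-70, 55) + 24529 = 23/16 + 24529 = 392487/16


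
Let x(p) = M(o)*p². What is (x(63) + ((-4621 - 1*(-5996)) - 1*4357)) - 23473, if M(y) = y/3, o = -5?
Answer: -33070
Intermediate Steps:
M(y) = y/3 (M(y) = y*(⅓) = y/3)
x(p) = -5*p²/3 (x(p) = ((⅓)*(-5))*p² = -5*p²/3)
(x(63) + ((-4621 - 1*(-5996)) - 1*4357)) - 23473 = (-5/3*63² + ((-4621 - 1*(-5996)) - 1*4357)) - 23473 = (-5/3*3969 + ((-4621 + 5996) - 4357)) - 23473 = (-6615 + (1375 - 4357)) - 23473 = (-6615 - 2982) - 23473 = -9597 - 23473 = -33070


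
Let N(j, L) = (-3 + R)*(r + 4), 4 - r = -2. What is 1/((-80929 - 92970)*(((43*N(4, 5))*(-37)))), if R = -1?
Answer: -1/11066932360 ≈ -9.0359e-11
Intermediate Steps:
r = 6 (r = 4 - 1*(-2) = 4 + 2 = 6)
N(j, L) = -40 (N(j, L) = (-3 - 1)*(6 + 4) = -4*10 = -40)
1/((-80929 - 92970)*(((43*N(4, 5))*(-37)))) = 1/((-80929 - 92970)*(((43*(-40))*(-37)))) = 1/((-173899)*((-1720*(-37)))) = -1/173899/63640 = -1/173899*1/63640 = -1/11066932360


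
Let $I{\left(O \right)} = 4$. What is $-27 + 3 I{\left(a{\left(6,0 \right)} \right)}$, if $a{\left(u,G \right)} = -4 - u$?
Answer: $-15$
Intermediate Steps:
$-27 + 3 I{\left(a{\left(6,0 \right)} \right)} = -27 + 3 \cdot 4 = -27 + 12 = -15$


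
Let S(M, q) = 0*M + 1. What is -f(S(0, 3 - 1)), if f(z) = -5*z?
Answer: 5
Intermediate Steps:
S(M, q) = 1 (S(M, q) = 0 + 1 = 1)
-f(S(0, 3 - 1)) = -(-5) = -1*(-5) = 5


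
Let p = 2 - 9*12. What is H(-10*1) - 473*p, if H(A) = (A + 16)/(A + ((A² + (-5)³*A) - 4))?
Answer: 33492187/668 ≈ 50138.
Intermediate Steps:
H(A) = (16 + A)/(-4 + A² - 124*A) (H(A) = (16 + A)/(A + ((A² - 125*A) - 4)) = (16 + A)/(A + (-4 + A² - 125*A)) = (16 + A)/(-4 + A² - 124*A))
p = -106 (p = 2 - 108 = -106)
H(-10*1) - 473*p = (16 - 10*1)/(-4 + (-10*1)² - (-1240)) - 473*(-106) = (16 - 10)/(-4 + (-10)² - 124*(-10)) + 50138 = 6/(-4 + 100 + 1240) + 50138 = 6/1336 + 50138 = (1/1336)*6 + 50138 = 3/668 + 50138 = 33492187/668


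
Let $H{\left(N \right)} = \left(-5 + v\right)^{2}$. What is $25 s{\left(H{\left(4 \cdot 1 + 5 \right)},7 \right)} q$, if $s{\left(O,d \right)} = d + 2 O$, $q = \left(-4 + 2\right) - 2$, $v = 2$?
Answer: $-2500$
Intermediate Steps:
$H{\left(N \right)} = 9$ ($H{\left(N \right)} = \left(-5 + 2\right)^{2} = \left(-3\right)^{2} = 9$)
$q = -4$ ($q = -2 - 2 = -4$)
$25 s{\left(H{\left(4 \cdot 1 + 5 \right)},7 \right)} q = 25 \left(7 + 2 \cdot 9\right) \left(-4\right) = 25 \left(7 + 18\right) \left(-4\right) = 25 \cdot 25 \left(-4\right) = 625 \left(-4\right) = -2500$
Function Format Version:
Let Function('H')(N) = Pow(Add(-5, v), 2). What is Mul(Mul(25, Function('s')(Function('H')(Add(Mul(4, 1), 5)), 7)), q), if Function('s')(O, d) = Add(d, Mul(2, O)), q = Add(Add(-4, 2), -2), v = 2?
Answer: -2500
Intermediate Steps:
Function('H')(N) = 9 (Function('H')(N) = Pow(Add(-5, 2), 2) = Pow(-3, 2) = 9)
q = -4 (q = Add(-2, -2) = -4)
Mul(Mul(25, Function('s')(Function('H')(Add(Mul(4, 1), 5)), 7)), q) = Mul(Mul(25, Add(7, Mul(2, 9))), -4) = Mul(Mul(25, Add(7, 18)), -4) = Mul(Mul(25, 25), -4) = Mul(625, -4) = -2500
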